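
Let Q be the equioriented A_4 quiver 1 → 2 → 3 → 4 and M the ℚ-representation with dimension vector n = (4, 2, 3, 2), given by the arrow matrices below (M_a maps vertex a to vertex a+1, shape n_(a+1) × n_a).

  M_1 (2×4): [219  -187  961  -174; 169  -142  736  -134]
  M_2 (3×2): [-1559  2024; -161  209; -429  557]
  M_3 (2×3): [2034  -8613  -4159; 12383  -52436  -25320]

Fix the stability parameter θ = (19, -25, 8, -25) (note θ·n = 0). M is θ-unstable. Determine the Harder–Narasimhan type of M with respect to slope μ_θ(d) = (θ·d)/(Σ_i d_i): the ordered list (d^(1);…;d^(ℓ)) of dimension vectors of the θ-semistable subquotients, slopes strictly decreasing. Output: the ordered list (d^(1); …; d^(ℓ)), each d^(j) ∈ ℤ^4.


Interval decomposition of M: I[1,1]^2, I[1,3], I[1,4], I[3,4].
HN type (ℓ=5): μ^(1)=19; μ^(2)=8; μ^(3)=-3; μ^(4)=-23/4; μ^(5)=-17/2

((2, 0, 0, 0); (0, 0, 1, 0); (1, 1, 0, 0); (1, 1, 1, 1); (0, 0, 1, 1))


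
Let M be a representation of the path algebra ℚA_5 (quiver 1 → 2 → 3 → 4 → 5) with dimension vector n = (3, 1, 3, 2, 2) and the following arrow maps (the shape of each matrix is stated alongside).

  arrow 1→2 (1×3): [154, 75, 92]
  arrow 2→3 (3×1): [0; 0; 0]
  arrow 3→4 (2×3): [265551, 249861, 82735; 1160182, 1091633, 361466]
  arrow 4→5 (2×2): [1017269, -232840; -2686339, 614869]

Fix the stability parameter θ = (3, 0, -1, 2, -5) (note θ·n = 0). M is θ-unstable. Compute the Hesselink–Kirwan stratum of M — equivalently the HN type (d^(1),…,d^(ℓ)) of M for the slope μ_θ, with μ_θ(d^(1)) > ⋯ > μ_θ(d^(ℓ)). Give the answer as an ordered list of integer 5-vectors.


Interval decomposition of M: I[1,1]^2, I[1,2], I[3,3], I[3,5]^2.
HN type (ℓ=4): μ^(1)=3; μ^(2)=3/2; μ^(3)=-1; μ^(4)=-4/3

((2, 0, 0, 0, 0); (1, 1, 0, 0, 0); (0, 0, 1, 0, 0); (0, 0, 2, 2, 2))


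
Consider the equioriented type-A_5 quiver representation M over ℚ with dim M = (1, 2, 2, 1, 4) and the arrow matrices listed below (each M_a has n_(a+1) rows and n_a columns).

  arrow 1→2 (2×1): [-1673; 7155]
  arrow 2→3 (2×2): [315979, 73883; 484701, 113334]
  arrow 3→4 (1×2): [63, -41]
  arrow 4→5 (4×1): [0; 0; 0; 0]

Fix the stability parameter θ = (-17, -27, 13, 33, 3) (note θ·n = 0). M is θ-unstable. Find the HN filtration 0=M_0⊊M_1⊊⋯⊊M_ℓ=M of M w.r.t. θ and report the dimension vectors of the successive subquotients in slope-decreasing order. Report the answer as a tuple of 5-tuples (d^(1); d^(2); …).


Via rank(M_{q-1}∘⋯∘M_p): M ≅ I[1,4], I[2,3], I[5,5]^4.
μ_θ-semistable layers: μ^(1)=33; μ^(2)=13; μ^(3)=3; μ^(4)=-22; μ^(5)=-27

((0, 0, 0, 1, 0); (0, 0, 2, 0, 0); (0, 0, 0, 0, 4); (1, 1, 0, 0, 0); (0, 1, 0, 0, 0))


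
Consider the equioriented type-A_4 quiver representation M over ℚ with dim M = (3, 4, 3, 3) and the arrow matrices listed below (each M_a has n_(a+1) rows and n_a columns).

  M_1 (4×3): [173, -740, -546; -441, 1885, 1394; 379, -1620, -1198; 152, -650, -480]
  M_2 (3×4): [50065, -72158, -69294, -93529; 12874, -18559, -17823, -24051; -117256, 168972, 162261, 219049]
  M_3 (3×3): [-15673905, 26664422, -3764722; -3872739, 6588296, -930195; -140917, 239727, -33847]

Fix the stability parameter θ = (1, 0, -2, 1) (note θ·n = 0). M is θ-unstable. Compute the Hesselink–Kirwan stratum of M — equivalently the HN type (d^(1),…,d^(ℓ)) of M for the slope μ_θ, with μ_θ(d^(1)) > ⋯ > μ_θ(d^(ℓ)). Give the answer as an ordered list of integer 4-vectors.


Barcode: M ≅ I[1,1], I[1,4]^2, I[2,2], I[2,4]. HN layers by μ_θ (4 steps, strictly decreasing):
  μ^(1)=1; μ^(2)=0; μ^(3)=-1/3; μ^(4)=-1

((1, 0, 0, 3); (0, 1, 0, 0); (2, 2, 2, 0); (0, 1, 1, 0))


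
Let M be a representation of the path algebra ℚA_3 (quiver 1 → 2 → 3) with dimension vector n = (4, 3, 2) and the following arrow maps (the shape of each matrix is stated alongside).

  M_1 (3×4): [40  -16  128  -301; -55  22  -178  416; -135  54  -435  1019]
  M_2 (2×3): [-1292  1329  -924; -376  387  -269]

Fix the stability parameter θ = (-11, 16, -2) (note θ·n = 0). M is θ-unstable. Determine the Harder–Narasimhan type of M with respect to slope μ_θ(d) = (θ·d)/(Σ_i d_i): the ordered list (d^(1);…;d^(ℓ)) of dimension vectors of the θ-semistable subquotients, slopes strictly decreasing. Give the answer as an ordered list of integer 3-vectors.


Barcode: M ≅ I[1,1], I[1,2], I[1,3]^2. HN layers by μ_θ (3 steps, strictly decreasing):
  μ^(1)=16; μ^(2)=7; μ^(3)=-11

((0, 1, 0); (0, 2, 2); (4, 0, 0))


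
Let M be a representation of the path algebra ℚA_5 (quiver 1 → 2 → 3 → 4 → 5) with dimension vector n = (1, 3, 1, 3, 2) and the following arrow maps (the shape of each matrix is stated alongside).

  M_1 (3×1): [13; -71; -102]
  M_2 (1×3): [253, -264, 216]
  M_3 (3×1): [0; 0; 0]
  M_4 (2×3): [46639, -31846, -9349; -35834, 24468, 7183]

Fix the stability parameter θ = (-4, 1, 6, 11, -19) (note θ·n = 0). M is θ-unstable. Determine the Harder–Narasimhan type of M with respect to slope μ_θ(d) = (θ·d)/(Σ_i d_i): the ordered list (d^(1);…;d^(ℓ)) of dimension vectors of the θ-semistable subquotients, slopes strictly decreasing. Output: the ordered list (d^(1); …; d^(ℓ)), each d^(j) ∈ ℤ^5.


Interval decomposition of M: I[1,3], I[2,2]^2, I[4,4], I[4,5]^2.
HN type (ℓ=4): μ^(1)=11; μ^(2)=6; μ^(3)=1; μ^(4)=-4

((0, 0, 0, 1, 0); (0, 0, 1, 0, 0); (0, 3, 0, 0, 0); (1, 0, 0, 2, 2))


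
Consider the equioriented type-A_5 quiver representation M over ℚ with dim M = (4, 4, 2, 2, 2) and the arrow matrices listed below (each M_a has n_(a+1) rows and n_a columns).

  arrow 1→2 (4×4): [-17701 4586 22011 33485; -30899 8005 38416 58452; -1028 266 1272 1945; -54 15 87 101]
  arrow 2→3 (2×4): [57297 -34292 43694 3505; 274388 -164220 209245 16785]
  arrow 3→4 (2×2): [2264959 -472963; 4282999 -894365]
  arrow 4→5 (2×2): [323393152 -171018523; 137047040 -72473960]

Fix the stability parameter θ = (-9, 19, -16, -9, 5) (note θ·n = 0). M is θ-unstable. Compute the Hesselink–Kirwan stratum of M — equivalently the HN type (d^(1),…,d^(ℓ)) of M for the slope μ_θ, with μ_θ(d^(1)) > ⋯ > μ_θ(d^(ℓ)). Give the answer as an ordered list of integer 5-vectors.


Interval decomposition of M: I[1,2]^2, I[1,4], I[1,5], I[5,5].
HN type (ℓ=4): μ^(1)=19; μ^(2)=5; μ^(3)=-2; μ^(4)=-9

((0, 2, 0, 0, 0); (0, 0, 0, 0, 2); (0, 2, 2, 2, 0); (4, 0, 0, 0, 0))


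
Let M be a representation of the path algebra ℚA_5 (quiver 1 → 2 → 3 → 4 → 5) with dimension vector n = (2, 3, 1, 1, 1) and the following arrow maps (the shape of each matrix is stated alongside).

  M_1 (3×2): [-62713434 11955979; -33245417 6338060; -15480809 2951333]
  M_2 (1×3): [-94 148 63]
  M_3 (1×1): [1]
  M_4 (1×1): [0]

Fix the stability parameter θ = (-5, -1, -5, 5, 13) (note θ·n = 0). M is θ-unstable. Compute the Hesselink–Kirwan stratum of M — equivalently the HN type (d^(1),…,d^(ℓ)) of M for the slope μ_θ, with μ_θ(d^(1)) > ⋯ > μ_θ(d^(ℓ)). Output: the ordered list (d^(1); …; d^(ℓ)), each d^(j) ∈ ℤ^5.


Interval decomposition of M: I[1,2], I[1,4], I[2,2], I[5,5].
HN type (ℓ=5): μ^(1)=13; μ^(2)=5; μ^(3)=-1; μ^(4)=-3; μ^(5)=-5

((0, 0, 0, 0, 1); (0, 0, 0, 1, 0); (0, 2, 0, 0, 0); (0, 1, 1, 0, 0); (2, 0, 0, 0, 0))


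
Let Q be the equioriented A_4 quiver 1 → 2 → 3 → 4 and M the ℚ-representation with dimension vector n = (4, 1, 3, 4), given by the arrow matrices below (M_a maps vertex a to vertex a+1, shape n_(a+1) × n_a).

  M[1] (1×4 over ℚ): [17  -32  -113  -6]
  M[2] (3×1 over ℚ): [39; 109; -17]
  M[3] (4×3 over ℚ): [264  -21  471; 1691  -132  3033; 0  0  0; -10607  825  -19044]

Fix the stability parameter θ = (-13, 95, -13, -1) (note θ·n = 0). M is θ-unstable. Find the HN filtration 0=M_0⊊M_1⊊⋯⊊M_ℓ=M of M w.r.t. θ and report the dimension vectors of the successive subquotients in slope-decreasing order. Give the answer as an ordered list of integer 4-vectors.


Via rank(M_{q-1}∘⋯∘M_p): M ≅ I[1,1]^3, I[1,3], I[3,4]^2, I[4,4]^2.
μ_θ-semistable layers: μ^(1)=41; μ^(2)=-1; μ^(3)=-13

((0, 1, 1, 0); (0, 0, 0, 4); (4, 0, 2, 0))


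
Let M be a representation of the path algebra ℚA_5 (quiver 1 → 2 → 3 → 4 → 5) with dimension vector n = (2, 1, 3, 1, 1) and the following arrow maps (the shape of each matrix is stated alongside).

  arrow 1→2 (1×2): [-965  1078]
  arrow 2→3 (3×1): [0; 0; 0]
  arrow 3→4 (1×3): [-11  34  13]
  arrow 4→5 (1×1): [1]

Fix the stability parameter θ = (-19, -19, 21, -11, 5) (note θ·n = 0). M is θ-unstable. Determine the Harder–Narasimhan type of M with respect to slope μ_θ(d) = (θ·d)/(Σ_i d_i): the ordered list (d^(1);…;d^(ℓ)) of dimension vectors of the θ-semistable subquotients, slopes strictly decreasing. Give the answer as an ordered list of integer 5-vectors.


Via rank(M_{q-1}∘⋯∘M_p): M ≅ I[1,1], I[1,2], I[3,3]^2, I[3,5].
μ_θ-semistable layers: μ^(1)=21; μ^(2)=5; μ^(3)=-19

((0, 0, 2, 0, 0); (0, 0, 1, 1, 1); (2, 1, 0, 0, 0))


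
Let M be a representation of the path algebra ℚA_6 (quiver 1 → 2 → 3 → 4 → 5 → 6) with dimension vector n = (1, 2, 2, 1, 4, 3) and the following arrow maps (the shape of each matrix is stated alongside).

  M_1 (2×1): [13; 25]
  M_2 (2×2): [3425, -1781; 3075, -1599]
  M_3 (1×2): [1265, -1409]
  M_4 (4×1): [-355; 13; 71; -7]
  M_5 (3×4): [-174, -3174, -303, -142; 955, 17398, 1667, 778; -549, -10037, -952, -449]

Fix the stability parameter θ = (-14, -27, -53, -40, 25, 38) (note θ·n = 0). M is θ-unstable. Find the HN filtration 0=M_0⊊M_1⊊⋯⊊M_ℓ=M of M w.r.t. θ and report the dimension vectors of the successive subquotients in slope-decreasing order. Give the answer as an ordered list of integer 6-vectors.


Barcode: M ≅ I[1,2], I[2,6], I[3,3], I[5,5], I[5,6]^2. HN layers by μ_θ (5 steps, strictly decreasing):
  μ^(1)=38; μ^(2)=25; μ^(3)=-41/2; μ^(4)=-40; μ^(5)=-53

((0, 0, 0, 0, 0, 3); (0, 0, 0, 0, 4, 0); (1, 1, 0, 0, 0, 0); (0, 1, 1, 1, 0, 0); (0, 0, 1, 0, 0, 0))


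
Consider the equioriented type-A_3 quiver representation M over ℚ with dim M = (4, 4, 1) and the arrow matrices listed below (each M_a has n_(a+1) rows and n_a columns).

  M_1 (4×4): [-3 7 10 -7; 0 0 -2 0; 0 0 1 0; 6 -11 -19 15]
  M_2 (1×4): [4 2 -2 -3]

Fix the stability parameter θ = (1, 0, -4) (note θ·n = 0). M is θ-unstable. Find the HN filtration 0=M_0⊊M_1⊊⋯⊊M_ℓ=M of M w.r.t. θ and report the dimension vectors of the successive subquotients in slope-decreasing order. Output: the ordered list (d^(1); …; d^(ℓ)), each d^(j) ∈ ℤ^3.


Barcode: M ≅ I[1,1], I[1,2]^2, I[1,3], I[2,2]. HN layers by μ_θ (4 steps, strictly decreasing):
  μ^(1)=1; μ^(2)=1/2; μ^(3)=0; μ^(4)=-1

((1, 0, 0); (2, 2, 0); (0, 1, 0); (1, 1, 1))


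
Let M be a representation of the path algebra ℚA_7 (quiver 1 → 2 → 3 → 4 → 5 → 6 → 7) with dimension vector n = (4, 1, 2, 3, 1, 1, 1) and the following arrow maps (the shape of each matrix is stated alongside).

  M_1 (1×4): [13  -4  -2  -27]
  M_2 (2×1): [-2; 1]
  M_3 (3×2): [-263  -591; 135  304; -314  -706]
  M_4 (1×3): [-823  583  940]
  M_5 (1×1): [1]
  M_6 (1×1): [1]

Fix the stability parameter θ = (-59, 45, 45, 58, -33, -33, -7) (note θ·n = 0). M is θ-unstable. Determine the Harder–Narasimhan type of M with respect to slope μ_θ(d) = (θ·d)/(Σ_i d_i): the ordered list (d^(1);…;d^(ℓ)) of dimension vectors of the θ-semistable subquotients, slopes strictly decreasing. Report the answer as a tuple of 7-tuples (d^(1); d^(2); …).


Interval decomposition of M: I[1,1]^3, I[1,7], I[3,4], I[4,4].
HN type (ℓ=4): μ^(1)=58; μ^(2)=45; μ^(3)=25/2; μ^(4)=-59

((0, 0, 0, 2, 0, 0, 0); (0, 0, 1, 0, 0, 0, 0); (0, 1, 1, 1, 1, 1, 1); (4, 0, 0, 0, 0, 0, 0))


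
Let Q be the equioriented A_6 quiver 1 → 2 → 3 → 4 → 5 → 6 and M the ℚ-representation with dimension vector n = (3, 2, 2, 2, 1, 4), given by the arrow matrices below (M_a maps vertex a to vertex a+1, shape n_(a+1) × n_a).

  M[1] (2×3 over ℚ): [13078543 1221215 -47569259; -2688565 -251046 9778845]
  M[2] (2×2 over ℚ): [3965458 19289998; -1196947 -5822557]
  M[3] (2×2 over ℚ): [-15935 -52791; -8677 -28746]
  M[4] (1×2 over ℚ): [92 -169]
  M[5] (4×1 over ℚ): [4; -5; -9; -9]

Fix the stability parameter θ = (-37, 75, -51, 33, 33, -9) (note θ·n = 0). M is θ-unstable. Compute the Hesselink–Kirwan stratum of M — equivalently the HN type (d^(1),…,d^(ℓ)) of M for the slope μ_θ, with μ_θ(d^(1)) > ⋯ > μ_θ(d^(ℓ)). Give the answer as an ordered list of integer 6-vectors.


Via rank(M_{q-1}∘⋯∘M_p): M ≅ I[1,1], I[1,2], I[1,4], I[3,6], I[6,6]^3.
μ_θ-semistable layers: μ^(1)=75; μ^(2)=33; μ^(3)=19; μ^(4)=12; μ^(5)=-9; μ^(6)=-37; μ^(7)=-51

((0, 1, 0, 0, 0, 0); (0, 0, 0, 1, 0, 0); (0, 0, 0, 1, 1, 1); (0, 1, 1, 0, 0, 0); (0, 0, 0, 0, 0, 3); (3, 0, 0, 0, 0, 0); (0, 0, 1, 0, 0, 0))


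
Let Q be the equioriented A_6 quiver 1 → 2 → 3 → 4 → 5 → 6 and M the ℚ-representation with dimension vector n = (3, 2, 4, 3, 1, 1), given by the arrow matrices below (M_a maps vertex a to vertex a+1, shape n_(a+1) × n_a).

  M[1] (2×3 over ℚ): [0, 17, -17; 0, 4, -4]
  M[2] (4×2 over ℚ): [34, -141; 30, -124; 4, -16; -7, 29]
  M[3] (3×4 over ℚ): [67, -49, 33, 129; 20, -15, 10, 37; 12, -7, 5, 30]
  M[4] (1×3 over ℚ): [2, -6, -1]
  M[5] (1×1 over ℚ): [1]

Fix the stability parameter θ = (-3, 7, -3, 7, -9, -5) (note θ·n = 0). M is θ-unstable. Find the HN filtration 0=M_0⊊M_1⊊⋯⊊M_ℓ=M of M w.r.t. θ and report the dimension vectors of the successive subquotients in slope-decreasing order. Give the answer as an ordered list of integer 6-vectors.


Via rank(M_{q-1}∘⋯∘M_p): M ≅ I[1,1]^2, I[1,4], I[2,4], I[3,3], I[3,6].
μ_θ-semistable layers: μ^(1)=7; μ^(2)=2; μ^(3)=-7/3; μ^(4)=-3

((0, 0, 0, 2, 0, 0); (0, 2, 2, 0, 0, 0); (0, 0, 0, 1, 1, 1); (3, 0, 2, 0, 0, 0))


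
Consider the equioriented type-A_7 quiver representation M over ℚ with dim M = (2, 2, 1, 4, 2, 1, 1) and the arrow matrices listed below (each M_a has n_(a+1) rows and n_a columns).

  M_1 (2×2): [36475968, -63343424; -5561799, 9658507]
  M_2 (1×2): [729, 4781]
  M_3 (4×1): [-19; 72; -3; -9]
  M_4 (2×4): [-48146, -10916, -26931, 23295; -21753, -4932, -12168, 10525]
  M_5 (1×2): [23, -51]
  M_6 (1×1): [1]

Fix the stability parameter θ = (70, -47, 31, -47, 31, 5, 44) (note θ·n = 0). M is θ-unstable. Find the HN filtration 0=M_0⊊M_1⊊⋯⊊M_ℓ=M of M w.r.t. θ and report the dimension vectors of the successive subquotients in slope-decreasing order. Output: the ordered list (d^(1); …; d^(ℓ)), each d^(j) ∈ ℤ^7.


Interval decomposition of M: I[1,1], I[1,7], I[2,2], I[4,4]^2, I[4,5].
HN type (ℓ=6): μ^(1)=70; μ^(2)=44; μ^(3)=31; μ^(4)=18; μ^(5)=7/4; μ^(6)=-47

((1, 0, 0, 0, 0, 0, 0); (0, 0, 0, 0, 0, 0, 1); (0, 0, 0, 0, 1, 0, 0); (0, 0, 0, 0, 1, 1, 0); (1, 1, 1, 1, 0, 0, 0); (0, 1, 0, 3, 0, 0, 0))


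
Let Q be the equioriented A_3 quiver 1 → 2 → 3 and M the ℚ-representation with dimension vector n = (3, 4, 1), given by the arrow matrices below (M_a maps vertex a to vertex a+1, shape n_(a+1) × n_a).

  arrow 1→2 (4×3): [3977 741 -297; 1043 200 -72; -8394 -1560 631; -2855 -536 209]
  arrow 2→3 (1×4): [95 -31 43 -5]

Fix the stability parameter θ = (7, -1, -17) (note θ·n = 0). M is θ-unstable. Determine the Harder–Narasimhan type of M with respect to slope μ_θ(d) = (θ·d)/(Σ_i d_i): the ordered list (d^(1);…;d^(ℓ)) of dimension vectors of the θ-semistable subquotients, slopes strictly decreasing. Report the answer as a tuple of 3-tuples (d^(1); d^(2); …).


Via rank(M_{q-1}∘⋯∘M_p): M ≅ I[1,2]^2, I[1,3], I[2,2].
μ_θ-semistable layers: μ^(1)=3; μ^(2)=-1; μ^(3)=-11/3

((2, 2, 0); (0, 1, 0); (1, 1, 1))


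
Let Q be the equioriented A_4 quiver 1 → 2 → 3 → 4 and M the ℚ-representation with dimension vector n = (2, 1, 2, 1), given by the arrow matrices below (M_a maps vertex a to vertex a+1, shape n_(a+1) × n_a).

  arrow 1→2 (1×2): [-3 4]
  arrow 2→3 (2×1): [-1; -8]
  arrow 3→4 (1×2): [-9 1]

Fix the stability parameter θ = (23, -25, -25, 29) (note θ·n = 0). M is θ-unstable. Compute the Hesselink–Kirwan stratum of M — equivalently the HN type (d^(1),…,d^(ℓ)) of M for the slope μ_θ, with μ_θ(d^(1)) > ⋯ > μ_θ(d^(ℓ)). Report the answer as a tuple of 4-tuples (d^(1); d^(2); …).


Interval decomposition of M: I[1,1], I[1,4], I[3,3].
HN type (ℓ=4): μ^(1)=29; μ^(2)=23; μ^(3)=-9; μ^(4)=-25

((0, 0, 0, 1); (1, 0, 0, 0); (1, 1, 1, 0); (0, 0, 1, 0))


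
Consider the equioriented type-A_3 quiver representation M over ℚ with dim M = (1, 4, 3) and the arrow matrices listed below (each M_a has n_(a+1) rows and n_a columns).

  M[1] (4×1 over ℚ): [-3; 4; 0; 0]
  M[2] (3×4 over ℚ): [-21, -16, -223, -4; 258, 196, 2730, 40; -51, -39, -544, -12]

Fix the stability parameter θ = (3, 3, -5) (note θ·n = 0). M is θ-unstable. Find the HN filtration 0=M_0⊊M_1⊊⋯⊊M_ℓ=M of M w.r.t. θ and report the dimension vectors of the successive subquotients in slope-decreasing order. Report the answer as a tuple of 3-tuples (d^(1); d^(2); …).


Barcode: M ≅ I[1,3], I[2,2]^2, I[2,3], I[3,3]. HN layers by μ_θ (4 steps, strictly decreasing):
  μ^(1)=3; μ^(2)=1/3; μ^(3)=-1; μ^(4)=-5

((0, 2, 0); (1, 1, 1); (0, 1, 1); (0, 0, 1))


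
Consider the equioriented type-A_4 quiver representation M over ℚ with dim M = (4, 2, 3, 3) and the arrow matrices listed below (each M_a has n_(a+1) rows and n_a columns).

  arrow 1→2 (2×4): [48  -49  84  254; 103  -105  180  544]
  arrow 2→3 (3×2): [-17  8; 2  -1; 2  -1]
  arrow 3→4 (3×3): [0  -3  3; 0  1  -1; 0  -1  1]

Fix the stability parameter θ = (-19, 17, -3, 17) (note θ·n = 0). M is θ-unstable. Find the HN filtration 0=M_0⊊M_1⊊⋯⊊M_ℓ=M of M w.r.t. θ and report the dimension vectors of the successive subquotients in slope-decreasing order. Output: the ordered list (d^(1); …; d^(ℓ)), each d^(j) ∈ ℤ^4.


Interval decomposition of M: I[1,1]^2, I[1,3]^2, I[3,4], I[4,4]^2.
HN type (ℓ=4): μ^(1)=17; μ^(2)=7; μ^(3)=-3; μ^(4)=-19

((0, 0, 0, 3); (0, 2, 2, 0); (0, 0, 1, 0); (4, 0, 0, 0))


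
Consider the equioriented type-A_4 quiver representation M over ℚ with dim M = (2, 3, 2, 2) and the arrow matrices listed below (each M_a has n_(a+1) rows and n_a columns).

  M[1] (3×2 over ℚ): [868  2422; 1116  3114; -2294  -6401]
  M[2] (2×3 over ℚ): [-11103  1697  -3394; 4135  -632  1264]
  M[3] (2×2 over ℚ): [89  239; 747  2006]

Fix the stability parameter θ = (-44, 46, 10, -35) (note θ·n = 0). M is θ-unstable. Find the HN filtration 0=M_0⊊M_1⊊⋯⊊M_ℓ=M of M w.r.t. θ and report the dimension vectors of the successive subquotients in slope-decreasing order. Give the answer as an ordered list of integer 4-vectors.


Via rank(M_{q-1}∘⋯∘M_p): M ≅ I[1,1], I[1,4], I[2,2], I[2,4].
μ_θ-semistable layers: μ^(1)=46; μ^(2)=7; μ^(3)=-44

((0, 1, 0, 0); (0, 2, 2, 2); (2, 0, 0, 0))


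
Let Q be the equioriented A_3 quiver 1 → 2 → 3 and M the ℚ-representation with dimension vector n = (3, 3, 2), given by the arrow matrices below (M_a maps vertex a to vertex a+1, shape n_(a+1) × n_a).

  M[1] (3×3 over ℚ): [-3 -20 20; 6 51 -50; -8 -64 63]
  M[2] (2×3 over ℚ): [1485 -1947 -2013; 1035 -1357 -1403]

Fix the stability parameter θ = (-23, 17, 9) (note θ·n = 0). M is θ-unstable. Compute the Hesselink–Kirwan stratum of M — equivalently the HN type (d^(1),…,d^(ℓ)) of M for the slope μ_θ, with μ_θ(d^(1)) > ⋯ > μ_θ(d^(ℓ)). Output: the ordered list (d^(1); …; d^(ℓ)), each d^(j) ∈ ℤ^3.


Via rank(M_{q-1}∘⋯∘M_p): M ≅ I[1,2]^2, I[1,3], I[3,3].
μ_θ-semistable layers: μ^(1)=17; μ^(2)=13; μ^(3)=9; μ^(4)=-23

((0, 2, 0); (0, 1, 1); (0, 0, 1); (3, 0, 0))


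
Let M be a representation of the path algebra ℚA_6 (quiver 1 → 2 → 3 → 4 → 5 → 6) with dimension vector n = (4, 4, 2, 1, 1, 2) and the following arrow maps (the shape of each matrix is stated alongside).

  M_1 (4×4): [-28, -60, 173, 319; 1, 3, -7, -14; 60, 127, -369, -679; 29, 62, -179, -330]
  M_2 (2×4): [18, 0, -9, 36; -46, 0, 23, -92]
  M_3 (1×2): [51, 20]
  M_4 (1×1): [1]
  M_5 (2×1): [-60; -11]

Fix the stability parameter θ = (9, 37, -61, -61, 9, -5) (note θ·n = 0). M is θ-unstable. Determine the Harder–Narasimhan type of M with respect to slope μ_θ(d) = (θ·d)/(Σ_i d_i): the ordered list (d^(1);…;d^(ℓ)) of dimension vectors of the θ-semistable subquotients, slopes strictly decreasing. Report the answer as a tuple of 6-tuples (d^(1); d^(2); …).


Barcode: M ≅ I[1,1], I[1,2]^2, I[1,6], I[2,2], I[3,3], I[6,6]. HN layers by μ_θ (6 steps, strictly decreasing):
  μ^(1)=37; μ^(2)=9; μ^(3)=2; μ^(4)=-5; μ^(5)=-19; μ^(6)=-61

((0, 3, 0, 0, 0, 0); (3, 0, 0, 0, 0, 0); (0, 0, 0, 0, 1, 1); (0, 0, 0, 0, 0, 1); (1, 1, 1, 1, 0, 0); (0, 0, 1, 0, 0, 0))


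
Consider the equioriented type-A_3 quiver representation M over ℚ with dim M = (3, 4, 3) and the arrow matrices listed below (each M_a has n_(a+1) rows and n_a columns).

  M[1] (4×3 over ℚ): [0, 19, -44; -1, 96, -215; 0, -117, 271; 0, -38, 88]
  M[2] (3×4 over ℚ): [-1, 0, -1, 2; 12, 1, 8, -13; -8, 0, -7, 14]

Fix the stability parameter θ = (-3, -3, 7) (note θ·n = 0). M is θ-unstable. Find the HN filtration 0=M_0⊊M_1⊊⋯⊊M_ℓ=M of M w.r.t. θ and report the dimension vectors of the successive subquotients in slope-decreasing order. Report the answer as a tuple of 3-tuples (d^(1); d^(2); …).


Via rank(M_{q-1}∘⋯∘M_p): M ≅ I[1,3]^3, I[2,2].
μ_θ-semistable layers: μ^(1)=7; μ^(2)=-3

((0, 0, 3); (3, 4, 0))


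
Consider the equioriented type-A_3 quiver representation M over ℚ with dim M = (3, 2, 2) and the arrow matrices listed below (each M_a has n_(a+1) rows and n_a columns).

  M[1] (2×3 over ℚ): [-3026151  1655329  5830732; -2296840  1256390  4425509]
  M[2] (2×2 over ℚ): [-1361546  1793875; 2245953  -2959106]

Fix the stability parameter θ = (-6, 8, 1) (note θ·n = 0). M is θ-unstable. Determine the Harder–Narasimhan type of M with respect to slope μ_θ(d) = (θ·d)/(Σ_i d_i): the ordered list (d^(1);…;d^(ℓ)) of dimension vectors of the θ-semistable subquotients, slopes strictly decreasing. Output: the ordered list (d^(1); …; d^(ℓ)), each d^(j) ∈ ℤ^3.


Interval decomposition of M: I[1,1], I[1,3]^2.
HN type (ℓ=2): μ^(1)=9/2; μ^(2)=-6

((0, 2, 2); (3, 0, 0))


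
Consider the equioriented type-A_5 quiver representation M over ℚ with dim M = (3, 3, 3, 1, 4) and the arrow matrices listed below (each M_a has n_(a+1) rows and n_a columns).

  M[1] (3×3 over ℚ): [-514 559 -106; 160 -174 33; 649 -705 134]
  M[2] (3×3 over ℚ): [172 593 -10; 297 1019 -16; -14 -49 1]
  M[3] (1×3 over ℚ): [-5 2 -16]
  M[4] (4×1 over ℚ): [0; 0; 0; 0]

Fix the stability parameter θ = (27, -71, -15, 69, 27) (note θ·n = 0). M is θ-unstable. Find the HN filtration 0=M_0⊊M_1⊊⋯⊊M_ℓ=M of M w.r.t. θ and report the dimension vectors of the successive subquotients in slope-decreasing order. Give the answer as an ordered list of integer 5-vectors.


Interval decomposition of M: I[1,3]^2, I[1,4], I[5,5]^4.
HN type (ℓ=4): μ^(1)=69; μ^(2)=27; μ^(3)=-15; μ^(4)=-22

((0, 0, 0, 1, 0); (0, 0, 0, 0, 4); (0, 0, 3, 0, 0); (3, 3, 0, 0, 0))


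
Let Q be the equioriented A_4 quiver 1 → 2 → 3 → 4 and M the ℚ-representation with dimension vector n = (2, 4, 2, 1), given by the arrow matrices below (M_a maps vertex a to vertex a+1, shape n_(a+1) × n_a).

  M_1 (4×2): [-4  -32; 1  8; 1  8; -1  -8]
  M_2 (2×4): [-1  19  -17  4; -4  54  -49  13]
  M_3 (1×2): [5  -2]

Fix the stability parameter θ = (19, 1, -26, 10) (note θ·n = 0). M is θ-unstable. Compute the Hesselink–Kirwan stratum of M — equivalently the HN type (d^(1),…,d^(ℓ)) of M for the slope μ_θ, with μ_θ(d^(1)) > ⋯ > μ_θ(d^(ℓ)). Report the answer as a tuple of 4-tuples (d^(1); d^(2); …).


Via rank(M_{q-1}∘⋯∘M_p): M ≅ I[1,1], I[1,4], I[2,2]^2, I[2,3].
μ_θ-semistable layers: μ^(1)=19; μ^(2)=10; μ^(3)=1; μ^(4)=-2; μ^(5)=-25/2

((1, 0, 0, 0); (0, 0, 0, 1); (0, 2, 0, 0); (1, 1, 1, 0); (0, 1, 1, 0))


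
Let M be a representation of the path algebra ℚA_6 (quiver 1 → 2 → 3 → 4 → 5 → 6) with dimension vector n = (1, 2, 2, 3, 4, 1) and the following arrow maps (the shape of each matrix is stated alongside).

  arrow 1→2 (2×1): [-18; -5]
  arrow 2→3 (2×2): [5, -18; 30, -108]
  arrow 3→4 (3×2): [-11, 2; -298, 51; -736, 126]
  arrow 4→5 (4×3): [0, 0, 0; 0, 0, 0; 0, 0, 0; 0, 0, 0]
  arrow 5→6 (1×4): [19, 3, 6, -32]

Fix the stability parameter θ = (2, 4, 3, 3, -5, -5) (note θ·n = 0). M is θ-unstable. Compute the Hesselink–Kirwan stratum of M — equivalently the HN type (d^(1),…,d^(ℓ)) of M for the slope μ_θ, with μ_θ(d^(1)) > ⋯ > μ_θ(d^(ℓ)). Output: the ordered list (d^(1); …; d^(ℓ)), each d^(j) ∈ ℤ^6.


Barcode: M ≅ I[1,2], I[2,4], I[3,4], I[4,4], I[5,5]^3, I[5,6]. HN layers by μ_θ (5 steps, strictly decreasing):
  μ^(1)=4; μ^(2)=10/3; μ^(3)=3; μ^(4)=2; μ^(5)=-5

((0, 1, 0, 0, 0, 0); (0, 1, 1, 1, 0, 0); (0, 0, 1, 2, 0, 0); (1, 0, 0, 0, 0, 0); (0, 0, 0, 0, 4, 1))


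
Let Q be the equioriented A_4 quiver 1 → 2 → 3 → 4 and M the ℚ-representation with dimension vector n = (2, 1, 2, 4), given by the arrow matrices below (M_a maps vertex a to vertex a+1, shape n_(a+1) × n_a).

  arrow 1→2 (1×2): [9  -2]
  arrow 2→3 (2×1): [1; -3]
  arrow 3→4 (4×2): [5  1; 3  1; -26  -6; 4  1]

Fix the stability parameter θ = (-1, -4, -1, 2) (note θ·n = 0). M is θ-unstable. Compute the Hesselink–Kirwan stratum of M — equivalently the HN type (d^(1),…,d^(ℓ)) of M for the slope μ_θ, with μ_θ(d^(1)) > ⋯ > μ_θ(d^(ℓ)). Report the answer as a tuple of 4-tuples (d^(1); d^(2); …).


Barcode: M ≅ I[1,1], I[1,4], I[3,4], I[4,4]^2. HN layers by μ_θ (3 steps, strictly decreasing):
  μ^(1)=2; μ^(2)=-1; μ^(3)=-5/2

((0, 0, 0, 4); (1, 0, 2, 0); (1, 1, 0, 0))


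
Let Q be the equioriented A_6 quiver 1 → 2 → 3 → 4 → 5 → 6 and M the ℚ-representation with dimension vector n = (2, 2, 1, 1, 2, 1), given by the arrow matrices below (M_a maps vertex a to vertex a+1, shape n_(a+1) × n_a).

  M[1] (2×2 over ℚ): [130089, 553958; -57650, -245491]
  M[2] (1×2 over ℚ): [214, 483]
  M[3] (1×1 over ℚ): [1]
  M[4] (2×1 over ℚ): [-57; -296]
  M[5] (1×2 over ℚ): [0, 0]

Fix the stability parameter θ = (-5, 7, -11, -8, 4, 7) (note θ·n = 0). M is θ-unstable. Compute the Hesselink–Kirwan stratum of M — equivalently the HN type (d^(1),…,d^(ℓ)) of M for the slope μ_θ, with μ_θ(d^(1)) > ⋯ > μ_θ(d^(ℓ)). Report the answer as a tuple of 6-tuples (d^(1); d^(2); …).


Barcode: M ≅ I[1,2], I[1,5], I[5,5], I[6,6]. HN layers by μ_θ (4 steps, strictly decreasing):
  μ^(1)=7; μ^(2)=4; μ^(3)=-4; μ^(4)=-5

((0, 1, 0, 0, 0, 1); (0, 0, 0, 0, 2, 0); (0, 1, 1, 1, 0, 0); (2, 0, 0, 0, 0, 0))


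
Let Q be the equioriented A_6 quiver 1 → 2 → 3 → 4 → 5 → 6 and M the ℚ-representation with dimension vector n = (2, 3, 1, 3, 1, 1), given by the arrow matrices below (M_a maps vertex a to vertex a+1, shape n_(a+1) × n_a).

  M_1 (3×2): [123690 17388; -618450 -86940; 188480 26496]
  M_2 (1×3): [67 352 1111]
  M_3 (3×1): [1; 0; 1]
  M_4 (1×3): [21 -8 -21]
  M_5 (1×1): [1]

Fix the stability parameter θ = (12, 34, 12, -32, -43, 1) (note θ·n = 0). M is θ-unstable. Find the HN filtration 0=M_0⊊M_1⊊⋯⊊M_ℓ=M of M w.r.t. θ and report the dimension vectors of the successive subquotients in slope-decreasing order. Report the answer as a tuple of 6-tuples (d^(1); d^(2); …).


Via rank(M_{q-1}∘⋯∘M_p): M ≅ I[1,1], I[1,4], I[2,2]^2, I[4,4], I[4,6].
μ_θ-semistable layers: μ^(1)=34; μ^(2)=12; μ^(3)=13/2; μ^(4)=1; μ^(5)=-32; μ^(6)=-75/2

((0, 2, 0, 0, 0, 0); (1, 0, 0, 0, 0, 0); (1, 1, 1, 1, 0, 0); (0, 0, 0, 0, 0, 1); (0, 0, 0, 1, 0, 0); (0, 0, 0, 1, 1, 0))


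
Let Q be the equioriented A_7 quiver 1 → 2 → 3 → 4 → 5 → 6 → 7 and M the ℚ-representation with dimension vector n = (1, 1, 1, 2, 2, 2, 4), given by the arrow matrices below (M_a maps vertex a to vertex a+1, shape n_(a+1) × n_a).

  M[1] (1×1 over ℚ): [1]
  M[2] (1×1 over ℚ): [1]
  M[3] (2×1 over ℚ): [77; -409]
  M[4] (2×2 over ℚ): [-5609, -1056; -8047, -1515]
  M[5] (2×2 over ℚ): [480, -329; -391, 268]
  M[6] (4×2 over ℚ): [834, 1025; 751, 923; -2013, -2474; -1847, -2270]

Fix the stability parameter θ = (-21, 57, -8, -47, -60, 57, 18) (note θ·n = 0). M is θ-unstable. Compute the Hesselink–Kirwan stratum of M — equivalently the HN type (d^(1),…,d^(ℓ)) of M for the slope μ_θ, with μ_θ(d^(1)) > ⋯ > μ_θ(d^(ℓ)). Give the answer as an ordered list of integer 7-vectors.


Via rank(M_{q-1}∘⋯∘M_p): M ≅ I[1,7], I[4,7], I[7,7]^2.
μ_θ-semistable layers: μ^(1)=75/2; μ^(2)=18; μ^(3)=-29/2; μ^(4)=-21; μ^(5)=-107/2

((0, 0, 0, 0, 0, 2, 2); (0, 0, 0, 0, 0, 0, 2); (0, 1, 1, 1, 1, 0, 0); (1, 0, 0, 0, 0, 0, 0); (0, 0, 0, 1, 1, 0, 0))


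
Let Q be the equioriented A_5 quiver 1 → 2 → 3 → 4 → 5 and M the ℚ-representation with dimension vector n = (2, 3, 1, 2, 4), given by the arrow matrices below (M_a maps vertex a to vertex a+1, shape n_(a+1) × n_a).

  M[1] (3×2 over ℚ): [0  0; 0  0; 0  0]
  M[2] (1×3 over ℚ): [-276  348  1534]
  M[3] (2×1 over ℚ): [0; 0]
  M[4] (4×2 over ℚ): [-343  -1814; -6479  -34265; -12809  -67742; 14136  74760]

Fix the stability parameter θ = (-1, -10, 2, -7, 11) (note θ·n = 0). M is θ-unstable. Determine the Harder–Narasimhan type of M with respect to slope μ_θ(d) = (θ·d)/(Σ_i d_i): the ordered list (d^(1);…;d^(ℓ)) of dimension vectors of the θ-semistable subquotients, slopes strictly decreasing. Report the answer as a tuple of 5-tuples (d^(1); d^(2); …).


Via rank(M_{q-1}∘⋯∘M_p): M ≅ I[1,1]^2, I[2,2]^2, I[2,3], I[4,5]^2, I[5,5]^2.
μ_θ-semistable layers: μ^(1)=11; μ^(2)=2; μ^(3)=-1; μ^(4)=-7; μ^(5)=-10

((0, 0, 0, 0, 4); (0, 0, 1, 0, 0); (2, 0, 0, 0, 0); (0, 0, 0, 2, 0); (0, 3, 0, 0, 0))


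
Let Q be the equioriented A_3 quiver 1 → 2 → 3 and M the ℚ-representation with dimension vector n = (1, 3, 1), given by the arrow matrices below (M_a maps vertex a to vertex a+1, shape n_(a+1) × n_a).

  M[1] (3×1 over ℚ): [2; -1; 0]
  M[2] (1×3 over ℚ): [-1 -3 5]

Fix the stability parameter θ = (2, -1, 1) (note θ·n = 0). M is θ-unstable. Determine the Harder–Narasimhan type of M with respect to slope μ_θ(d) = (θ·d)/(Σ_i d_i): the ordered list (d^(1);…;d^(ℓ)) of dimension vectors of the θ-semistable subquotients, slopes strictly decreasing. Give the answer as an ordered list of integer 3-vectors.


Via rank(M_{q-1}∘⋯∘M_p): M ≅ I[1,3], I[2,2]^2.
μ_θ-semistable layers: μ^(1)=1; μ^(2)=1/2; μ^(3)=-1

((0, 0, 1); (1, 1, 0); (0, 2, 0))


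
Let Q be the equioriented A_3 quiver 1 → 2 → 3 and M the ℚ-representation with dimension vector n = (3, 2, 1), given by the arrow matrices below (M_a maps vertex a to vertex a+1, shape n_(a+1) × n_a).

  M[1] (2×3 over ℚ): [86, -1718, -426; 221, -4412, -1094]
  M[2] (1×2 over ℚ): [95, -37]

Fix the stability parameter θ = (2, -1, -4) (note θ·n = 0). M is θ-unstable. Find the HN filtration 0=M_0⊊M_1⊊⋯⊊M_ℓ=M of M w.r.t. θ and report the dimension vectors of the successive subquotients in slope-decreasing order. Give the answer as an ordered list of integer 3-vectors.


Barcode: M ≅ I[1,1], I[1,2], I[1,3]. HN layers by μ_θ (3 steps, strictly decreasing):
  μ^(1)=2; μ^(2)=1/2; μ^(3)=-1

((1, 0, 0); (1, 1, 0); (1, 1, 1))


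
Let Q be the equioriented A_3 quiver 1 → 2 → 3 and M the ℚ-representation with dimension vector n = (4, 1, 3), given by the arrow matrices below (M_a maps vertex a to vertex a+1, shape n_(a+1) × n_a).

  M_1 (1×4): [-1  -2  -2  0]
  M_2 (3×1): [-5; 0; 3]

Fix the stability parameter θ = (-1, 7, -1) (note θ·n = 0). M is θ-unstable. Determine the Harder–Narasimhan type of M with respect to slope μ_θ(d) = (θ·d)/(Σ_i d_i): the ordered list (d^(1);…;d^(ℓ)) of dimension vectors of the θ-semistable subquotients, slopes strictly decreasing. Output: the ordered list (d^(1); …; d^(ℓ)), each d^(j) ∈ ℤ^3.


Interval decomposition of M: I[1,1]^3, I[1,3], I[3,3]^2.
HN type (ℓ=2): μ^(1)=3; μ^(2)=-1

((0, 1, 1); (4, 0, 2))


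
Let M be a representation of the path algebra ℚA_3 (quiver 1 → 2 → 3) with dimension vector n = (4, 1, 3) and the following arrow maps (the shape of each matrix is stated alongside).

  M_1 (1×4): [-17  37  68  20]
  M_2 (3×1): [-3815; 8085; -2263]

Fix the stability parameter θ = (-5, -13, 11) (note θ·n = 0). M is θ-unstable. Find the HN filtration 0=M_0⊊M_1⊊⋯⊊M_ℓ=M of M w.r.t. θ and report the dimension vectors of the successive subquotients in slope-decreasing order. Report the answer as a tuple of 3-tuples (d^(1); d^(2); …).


Interval decomposition of M: I[1,1]^3, I[1,3], I[3,3]^2.
HN type (ℓ=3): μ^(1)=11; μ^(2)=-5; μ^(3)=-9

((0, 0, 3); (3, 0, 0); (1, 1, 0))


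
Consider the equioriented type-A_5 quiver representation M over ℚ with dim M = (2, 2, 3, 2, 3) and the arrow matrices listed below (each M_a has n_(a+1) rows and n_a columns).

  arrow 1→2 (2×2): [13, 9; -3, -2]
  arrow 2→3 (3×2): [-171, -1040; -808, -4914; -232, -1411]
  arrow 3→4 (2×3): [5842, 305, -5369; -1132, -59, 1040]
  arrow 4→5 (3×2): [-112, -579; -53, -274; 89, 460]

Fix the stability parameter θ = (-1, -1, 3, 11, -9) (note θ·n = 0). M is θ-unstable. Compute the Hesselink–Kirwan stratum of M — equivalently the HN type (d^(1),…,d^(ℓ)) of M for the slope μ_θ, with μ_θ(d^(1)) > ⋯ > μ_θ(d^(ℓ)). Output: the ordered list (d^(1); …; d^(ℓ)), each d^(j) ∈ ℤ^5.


Barcode: M ≅ I[1,3], I[1,5], I[3,5], I[5,5]. HN layers by μ_θ (4 steps, strictly decreasing):
  μ^(1)=3; μ^(2)=5/3; μ^(3)=-1; μ^(4)=-9

((0, 0, 1, 0, 0); (0, 0, 2, 2, 2); (2, 2, 0, 0, 0); (0, 0, 0, 0, 1))


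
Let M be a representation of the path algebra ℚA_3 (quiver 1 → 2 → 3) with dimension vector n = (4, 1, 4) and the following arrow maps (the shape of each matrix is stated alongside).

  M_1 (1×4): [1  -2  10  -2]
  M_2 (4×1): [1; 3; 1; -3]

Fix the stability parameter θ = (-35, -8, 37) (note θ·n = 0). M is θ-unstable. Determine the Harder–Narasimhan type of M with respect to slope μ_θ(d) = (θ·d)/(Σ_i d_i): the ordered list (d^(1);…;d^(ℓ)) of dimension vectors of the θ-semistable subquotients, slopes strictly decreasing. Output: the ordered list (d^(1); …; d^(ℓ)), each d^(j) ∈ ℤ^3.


Interval decomposition of M: I[1,1]^3, I[1,3], I[3,3]^3.
HN type (ℓ=3): μ^(1)=37; μ^(2)=-8; μ^(3)=-35

((0, 0, 4); (0, 1, 0); (4, 0, 0))


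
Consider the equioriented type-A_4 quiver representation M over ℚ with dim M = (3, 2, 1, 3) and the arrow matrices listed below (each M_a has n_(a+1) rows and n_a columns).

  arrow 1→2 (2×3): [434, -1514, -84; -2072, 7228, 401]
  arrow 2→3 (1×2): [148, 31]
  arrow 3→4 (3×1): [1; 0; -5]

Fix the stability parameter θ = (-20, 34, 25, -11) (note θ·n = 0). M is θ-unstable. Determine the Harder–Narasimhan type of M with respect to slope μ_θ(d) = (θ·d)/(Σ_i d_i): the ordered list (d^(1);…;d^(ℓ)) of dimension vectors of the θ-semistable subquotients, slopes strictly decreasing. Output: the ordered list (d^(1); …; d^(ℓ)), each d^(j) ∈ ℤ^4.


Barcode: M ≅ I[1,1], I[1,2], I[1,4], I[4,4]^2. HN layers by μ_θ (4 steps, strictly decreasing):
  μ^(1)=34; μ^(2)=16; μ^(3)=-11; μ^(4)=-20

((0, 1, 0, 0); (0, 1, 1, 1); (0, 0, 0, 2); (3, 0, 0, 0))


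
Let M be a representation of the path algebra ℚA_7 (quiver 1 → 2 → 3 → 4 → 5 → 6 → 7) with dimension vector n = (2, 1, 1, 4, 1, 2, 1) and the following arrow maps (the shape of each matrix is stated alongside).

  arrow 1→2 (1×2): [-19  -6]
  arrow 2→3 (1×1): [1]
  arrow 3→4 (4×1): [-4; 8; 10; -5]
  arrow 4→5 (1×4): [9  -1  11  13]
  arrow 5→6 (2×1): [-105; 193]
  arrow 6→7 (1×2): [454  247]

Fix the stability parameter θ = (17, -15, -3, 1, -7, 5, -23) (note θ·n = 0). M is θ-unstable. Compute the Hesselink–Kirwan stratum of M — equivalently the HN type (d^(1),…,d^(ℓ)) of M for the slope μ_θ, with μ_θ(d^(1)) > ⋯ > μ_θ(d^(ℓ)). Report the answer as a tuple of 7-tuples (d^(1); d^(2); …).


Barcode: M ≅ I[1,1], I[1,7], I[4,4]^3, I[6,6]. HN layers by μ_θ (4 steps, strictly decreasing):
  μ^(1)=17; μ^(2)=5; μ^(3)=1; μ^(4)=-25/7

((1, 0, 0, 0, 0, 0, 0); (0, 0, 0, 0, 0, 1, 0); (0, 0, 0, 3, 0, 0, 0); (1, 1, 1, 1, 1, 1, 1))


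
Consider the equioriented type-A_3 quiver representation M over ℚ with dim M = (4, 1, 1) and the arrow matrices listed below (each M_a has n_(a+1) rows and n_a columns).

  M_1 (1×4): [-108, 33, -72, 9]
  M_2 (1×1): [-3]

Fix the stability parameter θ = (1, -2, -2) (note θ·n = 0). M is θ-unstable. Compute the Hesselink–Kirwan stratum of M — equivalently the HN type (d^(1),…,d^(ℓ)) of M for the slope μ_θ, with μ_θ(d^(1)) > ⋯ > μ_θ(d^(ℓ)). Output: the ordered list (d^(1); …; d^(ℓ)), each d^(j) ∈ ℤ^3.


Via rank(M_{q-1}∘⋯∘M_p): M ≅ I[1,1]^3, I[1,3].
μ_θ-semistable layers: μ^(1)=1; μ^(2)=-1

((3, 0, 0); (1, 1, 1))


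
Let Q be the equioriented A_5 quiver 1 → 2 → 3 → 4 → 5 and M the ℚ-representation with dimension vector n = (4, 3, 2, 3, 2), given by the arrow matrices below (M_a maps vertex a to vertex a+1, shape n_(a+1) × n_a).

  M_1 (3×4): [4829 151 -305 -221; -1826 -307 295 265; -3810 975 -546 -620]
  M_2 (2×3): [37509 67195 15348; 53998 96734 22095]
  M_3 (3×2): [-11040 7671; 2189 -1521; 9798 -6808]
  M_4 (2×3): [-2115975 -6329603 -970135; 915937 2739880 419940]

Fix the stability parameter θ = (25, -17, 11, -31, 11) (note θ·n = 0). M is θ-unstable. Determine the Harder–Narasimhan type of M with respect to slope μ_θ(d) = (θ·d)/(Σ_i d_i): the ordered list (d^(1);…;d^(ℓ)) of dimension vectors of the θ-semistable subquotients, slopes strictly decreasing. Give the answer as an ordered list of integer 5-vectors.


Via rank(M_{q-1}∘⋯∘M_p): M ≅ I[1,1], I[1,2], I[1,5]^2, I[4,4].
μ_θ-semistable layers: μ^(1)=25; μ^(2)=11; μ^(3)=4; μ^(4)=-3; μ^(5)=-31

((1, 0, 0, 0, 0); (0, 0, 0, 0, 2); (1, 1, 0, 0, 0); (2, 2, 2, 2, 0); (0, 0, 0, 1, 0))


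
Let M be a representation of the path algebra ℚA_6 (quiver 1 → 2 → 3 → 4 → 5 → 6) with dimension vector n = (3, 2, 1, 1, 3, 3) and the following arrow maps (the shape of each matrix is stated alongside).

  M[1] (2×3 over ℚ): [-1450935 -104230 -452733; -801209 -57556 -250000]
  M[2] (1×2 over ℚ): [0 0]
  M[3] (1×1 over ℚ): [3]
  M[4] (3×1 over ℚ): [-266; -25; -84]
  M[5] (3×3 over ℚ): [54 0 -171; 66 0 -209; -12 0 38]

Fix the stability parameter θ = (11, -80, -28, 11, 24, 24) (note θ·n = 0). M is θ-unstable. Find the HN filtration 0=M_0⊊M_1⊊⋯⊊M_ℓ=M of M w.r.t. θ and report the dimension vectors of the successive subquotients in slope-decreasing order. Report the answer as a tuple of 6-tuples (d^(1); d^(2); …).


Barcode: M ≅ I[1,1], I[1,2]^2, I[3,5], I[5,5], I[5,6], I[6,6]^2. HN layers by μ_θ (4 steps, strictly decreasing):
  μ^(1)=24; μ^(2)=11; μ^(3)=-28; μ^(4)=-69/2

((0, 0, 0, 0, 3, 3); (1, 0, 0, 1, 0, 0); (0, 0, 1, 0, 0, 0); (2, 2, 0, 0, 0, 0))


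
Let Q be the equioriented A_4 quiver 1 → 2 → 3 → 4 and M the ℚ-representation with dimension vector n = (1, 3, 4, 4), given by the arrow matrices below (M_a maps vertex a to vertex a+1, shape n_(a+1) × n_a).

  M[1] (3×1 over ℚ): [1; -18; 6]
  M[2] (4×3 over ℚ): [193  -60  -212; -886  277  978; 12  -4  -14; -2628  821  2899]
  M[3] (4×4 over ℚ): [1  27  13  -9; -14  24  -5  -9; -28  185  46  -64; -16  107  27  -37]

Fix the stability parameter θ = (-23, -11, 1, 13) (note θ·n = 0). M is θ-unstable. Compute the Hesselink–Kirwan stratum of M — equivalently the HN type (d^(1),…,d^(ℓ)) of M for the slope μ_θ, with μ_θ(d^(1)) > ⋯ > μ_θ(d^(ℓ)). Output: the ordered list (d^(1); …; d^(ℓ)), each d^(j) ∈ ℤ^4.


Via rank(M_{q-1}∘⋯∘M_p): M ≅ I[1,4], I[2,4]^2, I[3,4].
μ_θ-semistable layers: μ^(1)=13; μ^(2)=1; μ^(3)=-11; μ^(4)=-23

((0, 0, 0, 4); (0, 0, 4, 0); (0, 3, 0, 0); (1, 0, 0, 0))
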